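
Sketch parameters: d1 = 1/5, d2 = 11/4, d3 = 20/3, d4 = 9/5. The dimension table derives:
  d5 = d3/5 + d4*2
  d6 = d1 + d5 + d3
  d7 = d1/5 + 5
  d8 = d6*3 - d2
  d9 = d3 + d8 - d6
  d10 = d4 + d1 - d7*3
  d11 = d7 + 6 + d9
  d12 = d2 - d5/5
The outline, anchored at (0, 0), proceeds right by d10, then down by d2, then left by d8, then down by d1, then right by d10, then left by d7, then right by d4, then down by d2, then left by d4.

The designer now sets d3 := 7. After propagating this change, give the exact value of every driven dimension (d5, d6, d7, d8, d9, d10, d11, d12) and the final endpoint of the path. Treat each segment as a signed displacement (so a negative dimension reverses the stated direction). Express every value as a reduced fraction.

Apply edit: d3 := 7
  d5 = d3/5 + d4*2 = 5
  d6 = d1 + d5 + d3 = 61/5
  d7 = d1/5 + 5 = 126/25
  d8 = d6*3 - d2 = 677/20
  d9 = d3 + d8 - d6 = 573/20
  d10 = d4 + d1 - d7*3 = -328/25
  d11 = d7 + 6 + d9 = 3969/100
  d12 = d2 - d5/5 = 7/4
Walk from origin (0, 0):
  seg 1: right by d10 = -328/25 → (-328/25, 0)
  seg 2: down by d2 = 11/4 → (-328/25, -11/4)
  seg 3: left by d8 = 677/20 → (-4697/100, -11/4)
  seg 4: down by d1 = 1/5 → (-4697/100, -59/20)
  seg 5: right by d10 = -328/25 → (-6009/100, -59/20)
  seg 6: left by d7 = 126/25 → (-6513/100, -59/20)
  seg 7: right by d4 = 9/5 → (-6333/100, -59/20)
  seg 8: down by d2 = 11/4 → (-6333/100, -57/10)
  seg 9: left by d4 = 9/5 → (-6513/100, -57/10)

d5 = 5
d6 = 61/5
d7 = 126/25
d8 = 677/20
d9 = 573/20
d10 = -328/25
d11 = 3969/100
d12 = 7/4
endpoint = (-6513/100, -57/10)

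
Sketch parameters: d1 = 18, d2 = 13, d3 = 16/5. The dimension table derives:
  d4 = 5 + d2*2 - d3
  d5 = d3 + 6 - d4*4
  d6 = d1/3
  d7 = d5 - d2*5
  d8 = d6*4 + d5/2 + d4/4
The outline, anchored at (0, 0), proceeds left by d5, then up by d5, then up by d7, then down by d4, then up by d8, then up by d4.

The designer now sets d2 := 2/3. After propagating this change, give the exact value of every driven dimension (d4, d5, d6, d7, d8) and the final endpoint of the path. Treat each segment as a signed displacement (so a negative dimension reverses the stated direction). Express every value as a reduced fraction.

Apply edit: d2 := 2/3
  d4 = 5 + d2*2 - d3 = 47/15
  d5 = d3 + 6 - d4*4 = -10/3
  d6 = d1/3 = 6
  d7 = d5 - d2*5 = -20/3
  d8 = d6*4 + d5/2 + d4/4 = 1387/60
Walk from origin (0, 0):
  seg 1: left by d5 = -10/3 → (10/3, 0)
  seg 2: up by d5 = -10/3 → (10/3, -10/3)
  seg 3: up by d7 = -20/3 → (10/3, -10)
  seg 4: down by d4 = 47/15 → (10/3, -197/15)
  seg 5: up by d8 = 1387/60 → (10/3, 599/60)
  seg 6: up by d4 = 47/15 → (10/3, 787/60)

d4 = 47/15
d5 = -10/3
d6 = 6
d7 = -20/3
d8 = 1387/60
endpoint = (10/3, 787/60)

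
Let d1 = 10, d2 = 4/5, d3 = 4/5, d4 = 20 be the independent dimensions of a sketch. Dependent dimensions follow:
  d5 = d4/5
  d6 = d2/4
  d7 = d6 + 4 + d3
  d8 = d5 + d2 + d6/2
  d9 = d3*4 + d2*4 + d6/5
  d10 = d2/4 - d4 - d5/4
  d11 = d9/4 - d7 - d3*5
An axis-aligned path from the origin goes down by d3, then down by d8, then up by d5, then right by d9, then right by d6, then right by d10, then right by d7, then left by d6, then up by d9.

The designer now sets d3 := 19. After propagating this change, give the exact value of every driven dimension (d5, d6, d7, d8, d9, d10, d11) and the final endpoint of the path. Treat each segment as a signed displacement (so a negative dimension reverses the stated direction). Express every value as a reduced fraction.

d5 = 4
d6 = 1/5
d7 = 116/5
d8 = 49/10
d9 = 1981/25
d10 = -104/5
d11 = -9839/100
endpoint = (2041/25, 2967/50)

Apply edit: d3 := 19
  d5 = d4/5 = 4
  d6 = d2/4 = 1/5
  d7 = d6 + 4 + d3 = 116/5
  d8 = d5 + d2 + d6/2 = 49/10
  d9 = d3*4 + d2*4 + d6/5 = 1981/25
  d10 = d2/4 - d4 - d5/4 = -104/5
  d11 = d9/4 - d7 - d3*5 = -9839/100
Walk from origin (0, 0):
  seg 1: down by d3 = 19 → (0, -19)
  seg 2: down by d8 = 49/10 → (0, -239/10)
  seg 3: up by d5 = 4 → (0, -199/10)
  seg 4: right by d9 = 1981/25 → (1981/25, -199/10)
  seg 5: right by d6 = 1/5 → (1986/25, -199/10)
  seg 6: right by d10 = -104/5 → (1466/25, -199/10)
  seg 7: right by d7 = 116/5 → (2046/25, -199/10)
  seg 8: left by d6 = 1/5 → (2041/25, -199/10)
  seg 9: up by d9 = 1981/25 → (2041/25, 2967/50)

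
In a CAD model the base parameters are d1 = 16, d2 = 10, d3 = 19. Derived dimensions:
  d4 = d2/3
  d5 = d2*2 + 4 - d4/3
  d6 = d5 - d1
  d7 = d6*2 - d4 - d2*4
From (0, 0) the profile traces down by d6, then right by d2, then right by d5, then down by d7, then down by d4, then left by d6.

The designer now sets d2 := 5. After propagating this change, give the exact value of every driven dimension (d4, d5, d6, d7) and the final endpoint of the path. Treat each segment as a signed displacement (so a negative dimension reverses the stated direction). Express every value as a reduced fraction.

d4 = 5/3
d5 = 121/9
d6 = -23/9
d7 = -241/9
endpoint = (21, 83/3)

Apply edit: d2 := 5
  d4 = d2/3 = 5/3
  d5 = d2*2 + 4 - d4/3 = 121/9
  d6 = d5 - d1 = -23/9
  d7 = d6*2 - d4 - d2*4 = -241/9
Walk from origin (0, 0):
  seg 1: down by d6 = -23/9 → (0, 23/9)
  seg 2: right by d2 = 5 → (5, 23/9)
  seg 3: right by d5 = 121/9 → (166/9, 23/9)
  seg 4: down by d7 = -241/9 → (166/9, 88/3)
  seg 5: down by d4 = 5/3 → (166/9, 83/3)
  seg 6: left by d6 = -23/9 → (21, 83/3)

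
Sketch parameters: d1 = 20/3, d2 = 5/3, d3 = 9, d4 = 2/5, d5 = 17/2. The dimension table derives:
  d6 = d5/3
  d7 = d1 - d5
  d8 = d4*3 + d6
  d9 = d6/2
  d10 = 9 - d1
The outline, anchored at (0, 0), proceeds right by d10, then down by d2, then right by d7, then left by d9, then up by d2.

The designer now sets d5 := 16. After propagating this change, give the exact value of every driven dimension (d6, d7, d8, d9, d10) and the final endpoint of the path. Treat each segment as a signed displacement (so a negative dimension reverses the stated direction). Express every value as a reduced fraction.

Apply edit: d5 := 16
  d6 = d5/3 = 16/3
  d7 = d1 - d5 = -28/3
  d8 = d4*3 + d6 = 98/15
  d9 = d6/2 = 8/3
  d10 = 9 - d1 = 7/3
Walk from origin (0, 0):
  seg 1: right by d10 = 7/3 → (7/3, 0)
  seg 2: down by d2 = 5/3 → (7/3, -5/3)
  seg 3: right by d7 = -28/3 → (-7, -5/3)
  seg 4: left by d9 = 8/3 → (-29/3, -5/3)
  seg 5: up by d2 = 5/3 → (-29/3, 0)

d6 = 16/3
d7 = -28/3
d8 = 98/15
d9 = 8/3
d10 = 7/3
endpoint = (-29/3, 0)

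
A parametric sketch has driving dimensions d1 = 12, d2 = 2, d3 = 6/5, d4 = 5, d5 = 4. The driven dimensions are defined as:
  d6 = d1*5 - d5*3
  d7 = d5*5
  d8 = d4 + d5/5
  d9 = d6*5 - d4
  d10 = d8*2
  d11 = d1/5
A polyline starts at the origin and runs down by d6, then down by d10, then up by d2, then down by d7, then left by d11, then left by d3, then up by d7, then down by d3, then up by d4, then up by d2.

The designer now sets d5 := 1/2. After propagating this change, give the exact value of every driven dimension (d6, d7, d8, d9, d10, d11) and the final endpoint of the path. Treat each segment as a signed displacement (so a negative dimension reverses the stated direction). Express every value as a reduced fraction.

d6 = 117/2
d7 = 5/2
d8 = 51/10
d9 = 575/2
d10 = 51/5
d11 = 12/5
endpoint = (-18/5, -609/10)

Apply edit: d5 := 1/2
  d6 = d1*5 - d5*3 = 117/2
  d7 = d5*5 = 5/2
  d8 = d4 + d5/5 = 51/10
  d9 = d6*5 - d4 = 575/2
  d10 = d8*2 = 51/5
  d11 = d1/5 = 12/5
Walk from origin (0, 0):
  seg 1: down by d6 = 117/2 → (0, -117/2)
  seg 2: down by d10 = 51/5 → (0, -687/10)
  seg 3: up by d2 = 2 → (0, -667/10)
  seg 4: down by d7 = 5/2 → (0, -346/5)
  seg 5: left by d11 = 12/5 → (-12/5, -346/5)
  seg 6: left by d3 = 6/5 → (-18/5, -346/5)
  seg 7: up by d7 = 5/2 → (-18/5, -667/10)
  seg 8: down by d3 = 6/5 → (-18/5, -679/10)
  seg 9: up by d4 = 5 → (-18/5, -629/10)
  seg 10: up by d2 = 2 → (-18/5, -609/10)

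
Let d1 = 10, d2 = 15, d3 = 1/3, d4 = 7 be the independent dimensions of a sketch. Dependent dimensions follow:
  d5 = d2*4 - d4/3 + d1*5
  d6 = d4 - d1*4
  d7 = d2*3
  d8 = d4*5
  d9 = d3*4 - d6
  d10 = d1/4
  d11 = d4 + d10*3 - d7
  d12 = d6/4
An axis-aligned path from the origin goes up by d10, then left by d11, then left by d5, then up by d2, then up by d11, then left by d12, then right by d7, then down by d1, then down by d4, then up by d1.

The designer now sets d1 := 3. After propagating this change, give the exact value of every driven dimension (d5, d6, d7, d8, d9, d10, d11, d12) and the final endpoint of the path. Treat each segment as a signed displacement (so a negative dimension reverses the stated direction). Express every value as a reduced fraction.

d5 = 218/3
d6 = -5
d7 = 45
d8 = 35
d9 = 19/3
d10 = 3/4
d11 = -143/4
d12 = -5/4
endpoint = (28/3, -27)

Apply edit: d1 := 3
  d5 = d2*4 - d4/3 + d1*5 = 218/3
  d6 = d4 - d1*4 = -5
  d7 = d2*3 = 45
  d8 = d4*5 = 35
  d9 = d3*4 - d6 = 19/3
  d10 = d1/4 = 3/4
  d11 = d4 + d10*3 - d7 = -143/4
  d12 = d6/4 = -5/4
Walk from origin (0, 0):
  seg 1: up by d10 = 3/4 → (0, 3/4)
  seg 2: left by d11 = -143/4 → (143/4, 3/4)
  seg 3: left by d5 = 218/3 → (-443/12, 3/4)
  seg 4: up by d2 = 15 → (-443/12, 63/4)
  seg 5: up by d11 = -143/4 → (-443/12, -20)
  seg 6: left by d12 = -5/4 → (-107/3, -20)
  seg 7: right by d7 = 45 → (28/3, -20)
  seg 8: down by d1 = 3 → (28/3, -23)
  seg 9: down by d4 = 7 → (28/3, -30)
  seg 10: up by d1 = 3 → (28/3, -27)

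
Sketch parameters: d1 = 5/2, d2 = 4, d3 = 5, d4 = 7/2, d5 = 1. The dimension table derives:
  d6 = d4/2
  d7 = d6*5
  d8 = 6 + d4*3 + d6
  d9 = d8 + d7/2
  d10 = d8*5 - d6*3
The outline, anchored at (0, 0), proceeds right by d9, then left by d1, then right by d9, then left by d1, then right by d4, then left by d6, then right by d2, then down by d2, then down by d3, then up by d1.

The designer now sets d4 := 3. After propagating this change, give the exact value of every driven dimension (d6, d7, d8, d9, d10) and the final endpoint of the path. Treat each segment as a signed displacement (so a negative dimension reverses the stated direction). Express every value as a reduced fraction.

d6 = 3/2
d7 = 15/2
d8 = 33/2
d9 = 81/4
d10 = 78
endpoint = (41, -13/2)

Apply edit: d4 := 3
  d6 = d4/2 = 3/2
  d7 = d6*5 = 15/2
  d8 = 6 + d4*3 + d6 = 33/2
  d9 = d8 + d7/2 = 81/4
  d10 = d8*5 - d6*3 = 78
Walk from origin (0, 0):
  seg 1: right by d9 = 81/4 → (81/4, 0)
  seg 2: left by d1 = 5/2 → (71/4, 0)
  seg 3: right by d9 = 81/4 → (38, 0)
  seg 4: left by d1 = 5/2 → (71/2, 0)
  seg 5: right by d4 = 3 → (77/2, 0)
  seg 6: left by d6 = 3/2 → (37, 0)
  seg 7: right by d2 = 4 → (41, 0)
  seg 8: down by d2 = 4 → (41, -4)
  seg 9: down by d3 = 5 → (41, -9)
  seg 10: up by d1 = 5/2 → (41, -13/2)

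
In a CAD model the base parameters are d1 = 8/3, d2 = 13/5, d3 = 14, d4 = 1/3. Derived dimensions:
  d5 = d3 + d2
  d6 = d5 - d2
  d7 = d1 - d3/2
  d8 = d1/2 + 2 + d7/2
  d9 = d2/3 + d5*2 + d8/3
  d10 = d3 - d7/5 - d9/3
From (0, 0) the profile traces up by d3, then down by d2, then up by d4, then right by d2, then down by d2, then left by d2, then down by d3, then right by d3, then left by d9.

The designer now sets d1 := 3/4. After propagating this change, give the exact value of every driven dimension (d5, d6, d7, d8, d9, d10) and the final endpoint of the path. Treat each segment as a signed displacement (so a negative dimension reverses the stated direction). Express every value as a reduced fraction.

Apply edit: d1 := 3/4
  d5 = d3 + d2 = 83/5
  d6 = d5 - d2 = 14
  d7 = d1 - d3/2 = -25/4
  d8 = d1/2 + 2 + d7/2 = -3/4
  d9 = d2/3 + d5*2 + d8/3 = 2029/60
  d10 = d3 - d7/5 - d9/3 = 179/45
Walk from origin (0, 0):
  seg 1: up by d3 = 14 → (0, 14)
  seg 2: down by d2 = 13/5 → (0, 57/5)
  seg 3: up by d4 = 1/3 → (0, 176/15)
  seg 4: right by d2 = 13/5 → (13/5, 176/15)
  seg 5: down by d2 = 13/5 → (13/5, 137/15)
  seg 6: left by d2 = 13/5 → (0, 137/15)
  seg 7: down by d3 = 14 → (0, -73/15)
  seg 8: right by d3 = 14 → (14, -73/15)
  seg 9: left by d9 = 2029/60 → (-1189/60, -73/15)

d5 = 83/5
d6 = 14
d7 = -25/4
d8 = -3/4
d9 = 2029/60
d10 = 179/45
endpoint = (-1189/60, -73/15)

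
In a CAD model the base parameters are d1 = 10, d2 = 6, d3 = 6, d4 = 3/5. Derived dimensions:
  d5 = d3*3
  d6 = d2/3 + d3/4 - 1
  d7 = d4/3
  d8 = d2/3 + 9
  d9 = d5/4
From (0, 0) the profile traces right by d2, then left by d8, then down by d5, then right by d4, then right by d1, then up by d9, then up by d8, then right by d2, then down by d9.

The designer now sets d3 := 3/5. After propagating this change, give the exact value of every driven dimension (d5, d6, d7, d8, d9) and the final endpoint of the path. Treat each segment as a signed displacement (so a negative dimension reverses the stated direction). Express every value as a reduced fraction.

Apply edit: d3 := 3/5
  d5 = d3*3 = 9/5
  d6 = d2/3 + d3/4 - 1 = 23/20
  d7 = d4/3 = 1/5
  d8 = d2/3 + 9 = 11
  d9 = d5/4 = 9/20
Walk from origin (0, 0):
  seg 1: right by d2 = 6 → (6, 0)
  seg 2: left by d8 = 11 → (-5, 0)
  seg 3: down by d5 = 9/5 → (-5, -9/5)
  seg 4: right by d4 = 3/5 → (-22/5, -9/5)
  seg 5: right by d1 = 10 → (28/5, -9/5)
  seg 6: up by d9 = 9/20 → (28/5, -27/20)
  seg 7: up by d8 = 11 → (28/5, 193/20)
  seg 8: right by d2 = 6 → (58/5, 193/20)
  seg 9: down by d9 = 9/20 → (58/5, 46/5)

d5 = 9/5
d6 = 23/20
d7 = 1/5
d8 = 11
d9 = 9/20
endpoint = (58/5, 46/5)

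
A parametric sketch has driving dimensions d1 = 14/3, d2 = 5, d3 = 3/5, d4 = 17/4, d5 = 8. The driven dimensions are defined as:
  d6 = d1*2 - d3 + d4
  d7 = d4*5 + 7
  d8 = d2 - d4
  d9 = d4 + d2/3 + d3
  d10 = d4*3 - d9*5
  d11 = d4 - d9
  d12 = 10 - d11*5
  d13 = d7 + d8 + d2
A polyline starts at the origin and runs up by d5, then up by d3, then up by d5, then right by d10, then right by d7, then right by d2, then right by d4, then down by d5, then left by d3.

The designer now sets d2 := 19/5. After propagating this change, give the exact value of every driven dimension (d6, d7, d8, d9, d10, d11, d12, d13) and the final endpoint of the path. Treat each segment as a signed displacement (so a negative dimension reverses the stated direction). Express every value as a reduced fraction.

d6 = 779/60
d7 = 113/4
d8 = -9/20
d9 = 367/60
d10 = -107/6
d11 = -28/15
d12 = 58/3
d13 = 158/5
endpoint = (268/15, 43/5)

Apply edit: d2 := 19/5
  d6 = d1*2 - d3 + d4 = 779/60
  d7 = d4*5 + 7 = 113/4
  d8 = d2 - d4 = -9/20
  d9 = d4 + d2/3 + d3 = 367/60
  d10 = d4*3 - d9*5 = -107/6
  d11 = d4 - d9 = -28/15
  d12 = 10 - d11*5 = 58/3
  d13 = d7 + d8 + d2 = 158/5
Walk from origin (0, 0):
  seg 1: up by d5 = 8 → (0, 8)
  seg 2: up by d3 = 3/5 → (0, 43/5)
  seg 3: up by d5 = 8 → (0, 83/5)
  seg 4: right by d10 = -107/6 → (-107/6, 83/5)
  seg 5: right by d7 = 113/4 → (125/12, 83/5)
  seg 6: right by d2 = 19/5 → (853/60, 83/5)
  seg 7: right by d4 = 17/4 → (277/15, 83/5)
  seg 8: down by d5 = 8 → (277/15, 43/5)
  seg 9: left by d3 = 3/5 → (268/15, 43/5)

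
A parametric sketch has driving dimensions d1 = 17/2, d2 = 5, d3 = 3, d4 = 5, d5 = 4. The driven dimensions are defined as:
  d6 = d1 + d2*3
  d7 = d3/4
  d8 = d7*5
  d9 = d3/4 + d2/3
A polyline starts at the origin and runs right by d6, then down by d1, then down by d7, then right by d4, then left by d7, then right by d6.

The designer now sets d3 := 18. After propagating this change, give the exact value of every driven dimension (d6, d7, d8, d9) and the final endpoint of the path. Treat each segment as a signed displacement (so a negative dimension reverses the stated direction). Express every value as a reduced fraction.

Apply edit: d3 := 18
  d6 = d1 + d2*3 = 47/2
  d7 = d3/4 = 9/2
  d8 = d7*5 = 45/2
  d9 = d3/4 + d2/3 = 37/6
Walk from origin (0, 0):
  seg 1: right by d6 = 47/2 → (47/2, 0)
  seg 2: down by d1 = 17/2 → (47/2, -17/2)
  seg 3: down by d7 = 9/2 → (47/2, -13)
  seg 4: right by d4 = 5 → (57/2, -13)
  seg 5: left by d7 = 9/2 → (24, -13)
  seg 6: right by d6 = 47/2 → (95/2, -13)

d6 = 47/2
d7 = 9/2
d8 = 45/2
d9 = 37/6
endpoint = (95/2, -13)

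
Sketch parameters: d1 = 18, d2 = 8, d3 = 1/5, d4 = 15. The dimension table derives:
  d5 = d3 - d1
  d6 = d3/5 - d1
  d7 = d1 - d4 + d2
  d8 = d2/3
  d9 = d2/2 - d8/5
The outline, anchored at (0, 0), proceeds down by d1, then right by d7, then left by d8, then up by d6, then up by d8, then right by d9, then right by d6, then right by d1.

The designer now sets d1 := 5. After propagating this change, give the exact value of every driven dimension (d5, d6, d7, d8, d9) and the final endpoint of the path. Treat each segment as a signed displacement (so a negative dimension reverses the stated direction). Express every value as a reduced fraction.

Apply edit: d1 := 5
  d5 = d3 - d1 = -24/5
  d6 = d3/5 - d1 = -124/25
  d7 = d1 - d4 + d2 = -2
  d8 = d2/3 = 8/3
  d9 = d2/2 - d8/5 = 52/15
Walk from origin (0, 0):
  seg 1: down by d1 = 5 → (0, -5)
  seg 2: right by d7 = -2 → (-2, -5)
  seg 3: left by d8 = 8/3 → (-14/3, -5)
  seg 4: up by d6 = -124/25 → (-14/3, -249/25)
  seg 5: up by d8 = 8/3 → (-14/3, -547/75)
  seg 6: right by d9 = 52/15 → (-6/5, -547/75)
  seg 7: right by d6 = -124/25 → (-154/25, -547/75)
  seg 8: right by d1 = 5 → (-29/25, -547/75)

d5 = -24/5
d6 = -124/25
d7 = -2
d8 = 8/3
d9 = 52/15
endpoint = (-29/25, -547/75)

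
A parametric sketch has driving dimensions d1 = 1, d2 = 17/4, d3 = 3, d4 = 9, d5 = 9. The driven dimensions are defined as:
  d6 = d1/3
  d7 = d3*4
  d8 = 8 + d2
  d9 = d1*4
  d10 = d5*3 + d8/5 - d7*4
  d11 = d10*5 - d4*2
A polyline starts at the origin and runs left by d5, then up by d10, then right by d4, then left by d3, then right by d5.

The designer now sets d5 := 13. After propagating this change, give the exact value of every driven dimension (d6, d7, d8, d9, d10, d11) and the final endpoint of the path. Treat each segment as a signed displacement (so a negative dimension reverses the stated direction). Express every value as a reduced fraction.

Apply edit: d5 := 13
  d6 = d1/3 = 1/3
  d7 = d3*4 = 12
  d8 = 8 + d2 = 49/4
  d9 = d1*4 = 4
  d10 = d5*3 + d8/5 - d7*4 = -131/20
  d11 = d10*5 - d4*2 = -203/4
Walk from origin (0, 0):
  seg 1: left by d5 = 13 → (-13, 0)
  seg 2: up by d10 = -131/20 → (-13, -131/20)
  seg 3: right by d4 = 9 → (-4, -131/20)
  seg 4: left by d3 = 3 → (-7, -131/20)
  seg 5: right by d5 = 13 → (6, -131/20)

d6 = 1/3
d7 = 12
d8 = 49/4
d9 = 4
d10 = -131/20
d11 = -203/4
endpoint = (6, -131/20)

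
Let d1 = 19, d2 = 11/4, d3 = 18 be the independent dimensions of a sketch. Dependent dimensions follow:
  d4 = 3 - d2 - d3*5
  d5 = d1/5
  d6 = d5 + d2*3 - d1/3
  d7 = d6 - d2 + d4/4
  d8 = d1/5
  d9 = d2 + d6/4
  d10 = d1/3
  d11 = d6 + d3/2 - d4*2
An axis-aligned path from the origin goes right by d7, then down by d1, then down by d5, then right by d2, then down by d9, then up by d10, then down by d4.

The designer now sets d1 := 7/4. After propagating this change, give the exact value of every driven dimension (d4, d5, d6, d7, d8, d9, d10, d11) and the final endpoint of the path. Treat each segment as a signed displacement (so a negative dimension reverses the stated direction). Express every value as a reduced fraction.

d4 = -359/4
d5 = 7/20
d6 = 481/60
d7 = -4121/240
d8 = 7/20
d9 = 1141/240
d10 = 7/12
d11 = 11791/60
endpoint = (-3461/240, 4007/48)

Apply edit: d1 := 7/4
  d4 = 3 - d2 - d3*5 = -359/4
  d5 = d1/5 = 7/20
  d6 = d5 + d2*3 - d1/3 = 481/60
  d7 = d6 - d2 + d4/4 = -4121/240
  d8 = d1/5 = 7/20
  d9 = d2 + d6/4 = 1141/240
  d10 = d1/3 = 7/12
  d11 = d6 + d3/2 - d4*2 = 11791/60
Walk from origin (0, 0):
  seg 1: right by d7 = -4121/240 → (-4121/240, 0)
  seg 2: down by d1 = 7/4 → (-4121/240, -7/4)
  seg 3: down by d5 = 7/20 → (-4121/240, -21/10)
  seg 4: right by d2 = 11/4 → (-3461/240, -21/10)
  seg 5: down by d9 = 1141/240 → (-3461/240, -329/48)
  seg 6: up by d10 = 7/12 → (-3461/240, -301/48)
  seg 7: down by d4 = -359/4 → (-3461/240, 4007/48)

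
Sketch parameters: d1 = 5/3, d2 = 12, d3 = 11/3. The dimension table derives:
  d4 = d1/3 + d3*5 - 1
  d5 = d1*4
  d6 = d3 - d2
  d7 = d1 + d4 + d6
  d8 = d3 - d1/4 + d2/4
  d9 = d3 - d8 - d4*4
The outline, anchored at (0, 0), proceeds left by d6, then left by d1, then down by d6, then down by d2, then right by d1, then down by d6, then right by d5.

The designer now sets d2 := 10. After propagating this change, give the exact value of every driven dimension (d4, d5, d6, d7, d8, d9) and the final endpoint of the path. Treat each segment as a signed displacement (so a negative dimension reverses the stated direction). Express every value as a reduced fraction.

Apply edit: d2 := 10
  d4 = d1/3 + d3*5 - 1 = 161/9
  d5 = d1*4 = 20/3
  d6 = d3 - d2 = -19/3
  d7 = d1 + d4 + d6 = 119/9
  d8 = d3 - d1/4 + d2/4 = 23/4
  d9 = d3 - d8 - d4*4 = -2651/36
Walk from origin (0, 0):
  seg 1: left by d6 = -19/3 → (19/3, 0)
  seg 2: left by d1 = 5/3 → (14/3, 0)
  seg 3: down by d6 = -19/3 → (14/3, 19/3)
  seg 4: down by d2 = 10 → (14/3, -11/3)
  seg 5: right by d1 = 5/3 → (19/3, -11/3)
  seg 6: down by d6 = -19/3 → (19/3, 8/3)
  seg 7: right by d5 = 20/3 → (13, 8/3)

d4 = 161/9
d5 = 20/3
d6 = -19/3
d7 = 119/9
d8 = 23/4
d9 = -2651/36
endpoint = (13, 8/3)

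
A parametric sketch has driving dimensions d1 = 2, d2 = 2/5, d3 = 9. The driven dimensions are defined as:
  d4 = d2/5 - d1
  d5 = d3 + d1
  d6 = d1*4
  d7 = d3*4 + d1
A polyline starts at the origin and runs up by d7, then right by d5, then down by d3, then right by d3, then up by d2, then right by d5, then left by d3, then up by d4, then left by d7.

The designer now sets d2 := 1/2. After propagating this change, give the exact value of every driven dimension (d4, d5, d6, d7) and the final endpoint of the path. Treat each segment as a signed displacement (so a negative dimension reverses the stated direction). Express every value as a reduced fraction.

d4 = -19/10
d5 = 11
d6 = 8
d7 = 38
endpoint = (-16, 138/5)

Apply edit: d2 := 1/2
  d4 = d2/5 - d1 = -19/10
  d5 = d3 + d1 = 11
  d6 = d1*4 = 8
  d7 = d3*4 + d1 = 38
Walk from origin (0, 0):
  seg 1: up by d7 = 38 → (0, 38)
  seg 2: right by d5 = 11 → (11, 38)
  seg 3: down by d3 = 9 → (11, 29)
  seg 4: right by d3 = 9 → (20, 29)
  seg 5: up by d2 = 1/2 → (20, 59/2)
  seg 6: right by d5 = 11 → (31, 59/2)
  seg 7: left by d3 = 9 → (22, 59/2)
  seg 8: up by d4 = -19/10 → (22, 138/5)
  seg 9: left by d7 = 38 → (-16, 138/5)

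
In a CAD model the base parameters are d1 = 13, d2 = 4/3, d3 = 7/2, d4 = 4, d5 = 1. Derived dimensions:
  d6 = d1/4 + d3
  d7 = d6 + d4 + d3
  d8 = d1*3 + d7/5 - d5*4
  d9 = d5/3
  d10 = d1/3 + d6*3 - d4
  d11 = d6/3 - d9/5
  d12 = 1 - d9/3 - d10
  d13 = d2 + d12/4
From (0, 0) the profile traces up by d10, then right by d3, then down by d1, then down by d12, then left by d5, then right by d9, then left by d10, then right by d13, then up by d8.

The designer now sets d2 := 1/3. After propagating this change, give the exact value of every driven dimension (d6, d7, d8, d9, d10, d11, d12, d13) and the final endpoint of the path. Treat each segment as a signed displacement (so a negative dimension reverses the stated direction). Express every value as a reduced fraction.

d6 = 27/4
d7 = 57/4
d8 = 757/20
d9 = 1/3
d10 = 247/12
d11 = 131/60
d12 = -709/36
d13 = -661/144
endpoint = (-3217/144, 11723/180)

Apply edit: d2 := 1/3
  d6 = d1/4 + d3 = 27/4
  d7 = d6 + d4 + d3 = 57/4
  d8 = d1*3 + d7/5 - d5*4 = 757/20
  d9 = d5/3 = 1/3
  d10 = d1/3 + d6*3 - d4 = 247/12
  d11 = d6/3 - d9/5 = 131/60
  d12 = 1 - d9/3 - d10 = -709/36
  d13 = d2 + d12/4 = -661/144
Walk from origin (0, 0):
  seg 1: up by d10 = 247/12 → (0, 247/12)
  seg 2: right by d3 = 7/2 → (7/2, 247/12)
  seg 3: down by d1 = 13 → (7/2, 91/12)
  seg 4: down by d12 = -709/36 → (7/2, 491/18)
  seg 5: left by d5 = 1 → (5/2, 491/18)
  seg 6: right by d9 = 1/3 → (17/6, 491/18)
  seg 7: left by d10 = 247/12 → (-71/4, 491/18)
  seg 8: right by d13 = -661/144 → (-3217/144, 491/18)
  seg 9: up by d8 = 757/20 → (-3217/144, 11723/180)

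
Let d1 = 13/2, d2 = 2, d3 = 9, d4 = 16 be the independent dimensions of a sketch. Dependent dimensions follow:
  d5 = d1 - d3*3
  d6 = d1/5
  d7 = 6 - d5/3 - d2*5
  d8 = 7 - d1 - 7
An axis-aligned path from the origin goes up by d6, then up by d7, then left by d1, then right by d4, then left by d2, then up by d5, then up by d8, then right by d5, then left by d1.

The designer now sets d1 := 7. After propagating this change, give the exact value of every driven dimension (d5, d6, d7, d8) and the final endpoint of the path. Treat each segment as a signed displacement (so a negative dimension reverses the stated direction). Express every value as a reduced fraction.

Apply edit: d1 := 7
  d5 = d1 - d3*3 = -20
  d6 = d1/5 = 7/5
  d7 = 6 - d5/3 - d2*5 = 8/3
  d8 = 7 - d1 - 7 = -7
Walk from origin (0, 0):
  seg 1: up by d6 = 7/5 → (0, 7/5)
  seg 2: up by d7 = 8/3 → (0, 61/15)
  seg 3: left by d1 = 7 → (-7, 61/15)
  seg 4: right by d4 = 16 → (9, 61/15)
  seg 5: left by d2 = 2 → (7, 61/15)
  seg 6: up by d5 = -20 → (7, -239/15)
  seg 7: up by d8 = -7 → (7, -344/15)
  seg 8: right by d5 = -20 → (-13, -344/15)
  seg 9: left by d1 = 7 → (-20, -344/15)

d5 = -20
d6 = 7/5
d7 = 8/3
d8 = -7
endpoint = (-20, -344/15)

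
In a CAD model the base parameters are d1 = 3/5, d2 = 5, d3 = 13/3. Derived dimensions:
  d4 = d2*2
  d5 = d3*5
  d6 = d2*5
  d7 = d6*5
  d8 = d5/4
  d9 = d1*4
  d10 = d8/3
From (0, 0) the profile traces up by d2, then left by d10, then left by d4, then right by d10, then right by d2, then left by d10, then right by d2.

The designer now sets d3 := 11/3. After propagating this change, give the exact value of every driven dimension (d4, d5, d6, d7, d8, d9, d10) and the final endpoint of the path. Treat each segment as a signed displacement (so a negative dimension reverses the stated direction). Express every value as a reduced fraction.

d4 = 10
d5 = 55/3
d6 = 25
d7 = 125
d8 = 55/12
d9 = 12/5
d10 = 55/36
endpoint = (-55/36, 5)

Apply edit: d3 := 11/3
  d4 = d2*2 = 10
  d5 = d3*5 = 55/3
  d6 = d2*5 = 25
  d7 = d6*5 = 125
  d8 = d5/4 = 55/12
  d9 = d1*4 = 12/5
  d10 = d8/3 = 55/36
Walk from origin (0, 0):
  seg 1: up by d2 = 5 → (0, 5)
  seg 2: left by d10 = 55/36 → (-55/36, 5)
  seg 3: left by d4 = 10 → (-415/36, 5)
  seg 4: right by d10 = 55/36 → (-10, 5)
  seg 5: right by d2 = 5 → (-5, 5)
  seg 6: left by d10 = 55/36 → (-235/36, 5)
  seg 7: right by d2 = 5 → (-55/36, 5)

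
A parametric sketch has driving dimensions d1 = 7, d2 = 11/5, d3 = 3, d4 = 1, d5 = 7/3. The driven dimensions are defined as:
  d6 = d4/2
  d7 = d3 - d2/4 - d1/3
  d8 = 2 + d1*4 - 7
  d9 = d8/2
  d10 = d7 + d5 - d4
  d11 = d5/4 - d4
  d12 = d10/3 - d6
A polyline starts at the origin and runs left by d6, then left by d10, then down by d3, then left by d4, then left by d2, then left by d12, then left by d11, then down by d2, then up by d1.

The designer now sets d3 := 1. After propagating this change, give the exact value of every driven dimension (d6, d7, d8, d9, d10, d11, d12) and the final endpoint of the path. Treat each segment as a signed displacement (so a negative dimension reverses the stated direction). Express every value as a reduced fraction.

d6 = 1/2
d7 = -113/60
d8 = 23
d9 = 23/2
d10 = -11/20
d11 = -5/12
d12 = -41/60
endpoint = (-41/20, 19/5)

Apply edit: d3 := 1
  d6 = d4/2 = 1/2
  d7 = d3 - d2/4 - d1/3 = -113/60
  d8 = 2 + d1*4 - 7 = 23
  d9 = d8/2 = 23/2
  d10 = d7 + d5 - d4 = -11/20
  d11 = d5/4 - d4 = -5/12
  d12 = d10/3 - d6 = -41/60
Walk from origin (0, 0):
  seg 1: left by d6 = 1/2 → (-1/2, 0)
  seg 2: left by d10 = -11/20 → (1/20, 0)
  seg 3: down by d3 = 1 → (1/20, -1)
  seg 4: left by d4 = 1 → (-19/20, -1)
  seg 5: left by d2 = 11/5 → (-63/20, -1)
  seg 6: left by d12 = -41/60 → (-37/15, -1)
  seg 7: left by d11 = -5/12 → (-41/20, -1)
  seg 8: down by d2 = 11/5 → (-41/20, -16/5)
  seg 9: up by d1 = 7 → (-41/20, 19/5)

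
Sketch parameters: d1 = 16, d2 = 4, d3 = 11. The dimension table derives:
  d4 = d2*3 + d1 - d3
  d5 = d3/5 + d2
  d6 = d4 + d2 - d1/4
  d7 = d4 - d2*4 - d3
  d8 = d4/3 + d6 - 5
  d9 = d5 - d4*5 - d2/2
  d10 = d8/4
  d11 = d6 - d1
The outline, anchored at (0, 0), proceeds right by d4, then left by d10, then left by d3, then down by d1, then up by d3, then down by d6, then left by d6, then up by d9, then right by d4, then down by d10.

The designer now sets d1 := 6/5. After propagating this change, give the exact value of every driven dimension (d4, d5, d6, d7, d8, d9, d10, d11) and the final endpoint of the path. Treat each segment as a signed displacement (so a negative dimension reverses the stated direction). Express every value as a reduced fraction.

Apply edit: d1 := 6/5
  d4 = d2*3 + d1 - d3 = 11/5
  d5 = d3/5 + d2 = 31/5
  d6 = d4 + d2 - d1/4 = 59/10
  d7 = d4 - d2*4 - d3 = -124/5
  d8 = d4/3 + d6 - 5 = 49/30
  d9 = d5 - d4*5 - d2/2 = -34/5
  d10 = d8/4 = 49/120
  d11 = d6 - d1 = 47/10
Walk from origin (0, 0):
  seg 1: right by d4 = 11/5 → (11/5, 0)
  seg 2: left by d10 = 49/120 → (43/24, 0)
  seg 3: left by d3 = 11 → (-221/24, 0)
  seg 4: down by d1 = 6/5 → (-221/24, -6/5)
  seg 5: up by d3 = 11 → (-221/24, 49/5)
  seg 6: down by d6 = 59/10 → (-221/24, 39/10)
  seg 7: left by d6 = 59/10 → (-1813/120, 39/10)
  seg 8: up by d9 = -34/5 → (-1813/120, -29/10)
  seg 9: right by d4 = 11/5 → (-1549/120, -29/10)
  seg 10: down by d10 = 49/120 → (-1549/120, -397/120)

d4 = 11/5
d5 = 31/5
d6 = 59/10
d7 = -124/5
d8 = 49/30
d9 = -34/5
d10 = 49/120
d11 = 47/10
endpoint = (-1549/120, -397/120)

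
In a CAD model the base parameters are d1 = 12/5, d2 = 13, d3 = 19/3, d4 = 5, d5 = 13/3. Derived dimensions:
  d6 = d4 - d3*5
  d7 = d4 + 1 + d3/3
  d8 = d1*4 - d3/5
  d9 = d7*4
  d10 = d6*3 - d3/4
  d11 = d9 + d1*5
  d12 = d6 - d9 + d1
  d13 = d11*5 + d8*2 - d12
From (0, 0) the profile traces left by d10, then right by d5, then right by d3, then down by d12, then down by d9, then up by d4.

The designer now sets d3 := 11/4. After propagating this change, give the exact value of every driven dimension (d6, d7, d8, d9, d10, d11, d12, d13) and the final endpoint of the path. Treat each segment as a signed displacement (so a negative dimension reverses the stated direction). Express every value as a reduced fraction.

d6 = -35/4
d7 = 83/12
d8 = 181/20
d9 = 83/3
d10 = -431/16
d11 = 119/3
d12 = -2041/60
d13 = 5009/20
endpoint = (1633/48, 227/20)

Apply edit: d3 := 11/4
  d6 = d4 - d3*5 = -35/4
  d7 = d4 + 1 + d3/3 = 83/12
  d8 = d1*4 - d3/5 = 181/20
  d9 = d7*4 = 83/3
  d10 = d6*3 - d3/4 = -431/16
  d11 = d9 + d1*5 = 119/3
  d12 = d6 - d9 + d1 = -2041/60
  d13 = d11*5 + d8*2 - d12 = 5009/20
Walk from origin (0, 0):
  seg 1: left by d10 = -431/16 → (431/16, 0)
  seg 2: right by d5 = 13/3 → (1501/48, 0)
  seg 3: right by d3 = 11/4 → (1633/48, 0)
  seg 4: down by d12 = -2041/60 → (1633/48, 2041/60)
  seg 5: down by d9 = 83/3 → (1633/48, 127/20)
  seg 6: up by d4 = 5 → (1633/48, 227/20)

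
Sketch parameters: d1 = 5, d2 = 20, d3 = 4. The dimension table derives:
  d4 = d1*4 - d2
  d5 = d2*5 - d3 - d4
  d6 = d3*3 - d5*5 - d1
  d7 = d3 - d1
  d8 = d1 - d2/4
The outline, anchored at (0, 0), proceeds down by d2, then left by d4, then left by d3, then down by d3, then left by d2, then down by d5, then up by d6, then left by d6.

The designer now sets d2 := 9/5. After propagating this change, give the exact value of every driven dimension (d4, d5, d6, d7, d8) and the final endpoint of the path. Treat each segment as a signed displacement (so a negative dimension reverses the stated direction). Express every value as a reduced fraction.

Apply edit: d2 := 9/5
  d4 = d1*4 - d2 = 91/5
  d5 = d2*5 - d3 - d4 = -66/5
  d6 = d3*3 - d5*5 - d1 = 73
  d7 = d3 - d1 = -1
  d8 = d1 - d2/4 = 91/20
Walk from origin (0, 0):
  seg 1: down by d2 = 9/5 → (0, -9/5)
  seg 2: left by d4 = 91/5 → (-91/5, -9/5)
  seg 3: left by d3 = 4 → (-111/5, -9/5)
  seg 4: down by d3 = 4 → (-111/5, -29/5)
  seg 5: left by d2 = 9/5 → (-24, -29/5)
  seg 6: down by d5 = -66/5 → (-24, 37/5)
  seg 7: up by d6 = 73 → (-24, 402/5)
  seg 8: left by d6 = 73 → (-97, 402/5)

d4 = 91/5
d5 = -66/5
d6 = 73
d7 = -1
d8 = 91/20
endpoint = (-97, 402/5)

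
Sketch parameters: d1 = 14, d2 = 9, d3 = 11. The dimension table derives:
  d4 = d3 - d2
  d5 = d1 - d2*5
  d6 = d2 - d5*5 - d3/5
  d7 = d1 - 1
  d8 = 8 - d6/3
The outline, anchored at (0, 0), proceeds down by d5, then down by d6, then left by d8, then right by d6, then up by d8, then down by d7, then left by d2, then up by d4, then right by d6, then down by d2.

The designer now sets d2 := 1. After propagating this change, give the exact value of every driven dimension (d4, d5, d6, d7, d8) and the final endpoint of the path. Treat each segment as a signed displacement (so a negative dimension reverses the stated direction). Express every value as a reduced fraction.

Apply edit: d2 := 1
  d4 = d3 - d2 = 10
  d5 = d1 - d2*5 = 9
  d6 = d2 - d5*5 - d3/5 = -231/5
  d7 = d1 - 1 = 13
  d8 = 8 - d6/3 = 117/5
Walk from origin (0, 0):
  seg 1: down by d5 = 9 → (0, -9)
  seg 2: down by d6 = -231/5 → (0, 186/5)
  seg 3: left by d8 = 117/5 → (-117/5, 186/5)
  seg 4: right by d6 = -231/5 → (-348/5, 186/5)
  seg 5: up by d8 = 117/5 → (-348/5, 303/5)
  seg 6: down by d7 = 13 → (-348/5, 238/5)
  seg 7: left by d2 = 1 → (-353/5, 238/5)
  seg 8: up by d4 = 10 → (-353/5, 288/5)
  seg 9: right by d6 = -231/5 → (-584/5, 288/5)
  seg 10: down by d2 = 1 → (-584/5, 283/5)

d4 = 10
d5 = 9
d6 = -231/5
d7 = 13
d8 = 117/5
endpoint = (-584/5, 283/5)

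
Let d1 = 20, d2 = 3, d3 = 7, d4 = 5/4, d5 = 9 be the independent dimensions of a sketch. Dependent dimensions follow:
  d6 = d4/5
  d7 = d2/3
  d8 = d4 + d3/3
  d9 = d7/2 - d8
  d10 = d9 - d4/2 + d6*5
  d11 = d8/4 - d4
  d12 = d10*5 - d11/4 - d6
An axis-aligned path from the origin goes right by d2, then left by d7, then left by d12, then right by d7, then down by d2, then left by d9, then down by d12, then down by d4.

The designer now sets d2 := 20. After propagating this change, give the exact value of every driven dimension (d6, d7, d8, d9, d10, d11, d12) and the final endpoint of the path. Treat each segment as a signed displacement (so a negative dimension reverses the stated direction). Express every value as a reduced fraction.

d6 = 1/4
d7 = 20/3
d8 = 43/12
d9 = -1/4
d10 = 3/8
d11 = -17/48
d12 = 329/192
endpoint = (3559/192, -4409/192)

Apply edit: d2 := 20
  d6 = d4/5 = 1/4
  d7 = d2/3 = 20/3
  d8 = d4 + d3/3 = 43/12
  d9 = d7/2 - d8 = -1/4
  d10 = d9 - d4/2 + d6*5 = 3/8
  d11 = d8/4 - d4 = -17/48
  d12 = d10*5 - d11/4 - d6 = 329/192
Walk from origin (0, 0):
  seg 1: right by d2 = 20 → (20, 0)
  seg 2: left by d7 = 20/3 → (40/3, 0)
  seg 3: left by d12 = 329/192 → (2231/192, 0)
  seg 4: right by d7 = 20/3 → (3511/192, 0)
  seg 5: down by d2 = 20 → (3511/192, -20)
  seg 6: left by d9 = -1/4 → (3559/192, -20)
  seg 7: down by d12 = 329/192 → (3559/192, -4169/192)
  seg 8: down by d4 = 5/4 → (3559/192, -4409/192)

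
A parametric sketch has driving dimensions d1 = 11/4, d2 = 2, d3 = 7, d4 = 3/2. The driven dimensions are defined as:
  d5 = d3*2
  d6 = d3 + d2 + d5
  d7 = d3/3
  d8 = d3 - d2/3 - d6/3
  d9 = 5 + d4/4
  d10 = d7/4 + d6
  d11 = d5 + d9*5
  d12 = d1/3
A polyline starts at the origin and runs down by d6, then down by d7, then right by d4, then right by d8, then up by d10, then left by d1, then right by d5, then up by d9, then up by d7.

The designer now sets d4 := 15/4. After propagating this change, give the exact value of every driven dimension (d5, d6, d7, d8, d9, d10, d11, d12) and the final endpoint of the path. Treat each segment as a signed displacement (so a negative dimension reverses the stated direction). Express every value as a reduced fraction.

Apply edit: d4 := 15/4
  d5 = d3*2 = 14
  d6 = d3 + d2 + d5 = 23
  d7 = d3/3 = 7/3
  d8 = d3 - d2/3 - d6/3 = -4/3
  d9 = 5 + d4/4 = 95/16
  d10 = d7/4 + d6 = 283/12
  d11 = d5 + d9*5 = 699/16
  d12 = d1/3 = 11/12
Walk from origin (0, 0):
  seg 1: down by d6 = 23 → (0, -23)
  seg 2: down by d7 = 7/3 → (0, -76/3)
  seg 3: right by d4 = 15/4 → (15/4, -76/3)
  seg 4: right by d8 = -4/3 → (29/12, -76/3)
  seg 5: up by d10 = 283/12 → (29/12, -7/4)
  seg 6: left by d1 = 11/4 → (-1/3, -7/4)
  seg 7: right by d5 = 14 → (41/3, -7/4)
  seg 8: up by d9 = 95/16 → (41/3, 67/16)
  seg 9: up by d7 = 7/3 → (41/3, 313/48)

d5 = 14
d6 = 23
d7 = 7/3
d8 = -4/3
d9 = 95/16
d10 = 283/12
d11 = 699/16
d12 = 11/12
endpoint = (41/3, 313/48)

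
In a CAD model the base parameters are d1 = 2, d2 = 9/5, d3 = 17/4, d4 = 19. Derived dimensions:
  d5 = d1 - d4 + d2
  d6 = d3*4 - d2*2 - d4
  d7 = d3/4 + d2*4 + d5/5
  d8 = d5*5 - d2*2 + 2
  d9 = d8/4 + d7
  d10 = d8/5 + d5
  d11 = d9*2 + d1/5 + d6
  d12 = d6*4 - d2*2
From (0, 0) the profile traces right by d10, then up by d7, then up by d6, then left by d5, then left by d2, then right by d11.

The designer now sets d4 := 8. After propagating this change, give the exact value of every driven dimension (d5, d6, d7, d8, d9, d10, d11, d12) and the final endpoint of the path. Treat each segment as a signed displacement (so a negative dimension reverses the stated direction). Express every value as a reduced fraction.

d5 = -21/5
d6 = 27/5
d7 = 2969/400
d8 = -113/5
d9 = 709/400
d10 = -218/25
d11 = 1869/200
d12 = 18
endpoint = (121/40, 5129/400)

Apply edit: d4 := 8
  d5 = d1 - d4 + d2 = -21/5
  d6 = d3*4 - d2*2 - d4 = 27/5
  d7 = d3/4 + d2*4 + d5/5 = 2969/400
  d8 = d5*5 - d2*2 + 2 = -113/5
  d9 = d8/4 + d7 = 709/400
  d10 = d8/5 + d5 = -218/25
  d11 = d9*2 + d1/5 + d6 = 1869/200
  d12 = d6*4 - d2*2 = 18
Walk from origin (0, 0):
  seg 1: right by d10 = -218/25 → (-218/25, 0)
  seg 2: up by d7 = 2969/400 → (-218/25, 2969/400)
  seg 3: up by d6 = 27/5 → (-218/25, 5129/400)
  seg 4: left by d5 = -21/5 → (-113/25, 5129/400)
  seg 5: left by d2 = 9/5 → (-158/25, 5129/400)
  seg 6: right by d11 = 1869/200 → (121/40, 5129/400)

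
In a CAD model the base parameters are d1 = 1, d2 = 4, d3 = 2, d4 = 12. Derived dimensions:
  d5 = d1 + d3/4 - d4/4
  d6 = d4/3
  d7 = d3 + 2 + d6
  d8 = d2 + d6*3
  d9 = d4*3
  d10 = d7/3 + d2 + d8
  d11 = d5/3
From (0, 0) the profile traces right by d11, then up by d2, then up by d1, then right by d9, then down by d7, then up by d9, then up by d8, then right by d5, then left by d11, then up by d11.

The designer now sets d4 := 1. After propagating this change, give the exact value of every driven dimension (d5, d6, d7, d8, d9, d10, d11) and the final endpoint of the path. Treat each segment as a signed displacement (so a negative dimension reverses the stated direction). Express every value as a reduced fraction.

d5 = 5/4
d6 = 1/3
d7 = 13/3
d8 = 5
d9 = 3
d10 = 94/9
d11 = 5/12
endpoint = (17/4, 109/12)

Apply edit: d4 := 1
  d5 = d1 + d3/4 - d4/4 = 5/4
  d6 = d4/3 = 1/3
  d7 = d3 + 2 + d6 = 13/3
  d8 = d2 + d6*3 = 5
  d9 = d4*3 = 3
  d10 = d7/3 + d2 + d8 = 94/9
  d11 = d5/3 = 5/12
Walk from origin (0, 0):
  seg 1: right by d11 = 5/12 → (5/12, 0)
  seg 2: up by d2 = 4 → (5/12, 4)
  seg 3: up by d1 = 1 → (5/12, 5)
  seg 4: right by d9 = 3 → (41/12, 5)
  seg 5: down by d7 = 13/3 → (41/12, 2/3)
  seg 6: up by d9 = 3 → (41/12, 11/3)
  seg 7: up by d8 = 5 → (41/12, 26/3)
  seg 8: right by d5 = 5/4 → (14/3, 26/3)
  seg 9: left by d11 = 5/12 → (17/4, 26/3)
  seg 10: up by d11 = 5/12 → (17/4, 109/12)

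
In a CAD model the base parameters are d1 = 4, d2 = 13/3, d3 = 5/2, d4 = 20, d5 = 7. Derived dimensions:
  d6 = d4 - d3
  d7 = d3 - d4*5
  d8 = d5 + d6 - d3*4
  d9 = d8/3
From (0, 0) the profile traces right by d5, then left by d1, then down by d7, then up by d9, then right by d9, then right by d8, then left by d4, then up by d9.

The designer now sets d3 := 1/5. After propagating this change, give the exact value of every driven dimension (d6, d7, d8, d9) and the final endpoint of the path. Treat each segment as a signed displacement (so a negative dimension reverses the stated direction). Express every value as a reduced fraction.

Apply edit: d3 := 1/5
  d6 = d4 - d3 = 99/5
  d7 = d3 - d4*5 = -499/5
  d8 = d5 + d6 - d3*4 = 26
  d9 = d8/3 = 26/3
Walk from origin (0, 0):
  seg 1: right by d5 = 7 → (7, 0)
  seg 2: left by d1 = 4 → (3, 0)
  seg 3: down by d7 = -499/5 → (3, 499/5)
  seg 4: up by d9 = 26/3 → (3, 1627/15)
  seg 5: right by d9 = 26/3 → (35/3, 1627/15)
  seg 6: right by d8 = 26 → (113/3, 1627/15)
  seg 7: left by d4 = 20 → (53/3, 1627/15)
  seg 8: up by d9 = 26/3 → (53/3, 1757/15)

d6 = 99/5
d7 = -499/5
d8 = 26
d9 = 26/3
endpoint = (53/3, 1757/15)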